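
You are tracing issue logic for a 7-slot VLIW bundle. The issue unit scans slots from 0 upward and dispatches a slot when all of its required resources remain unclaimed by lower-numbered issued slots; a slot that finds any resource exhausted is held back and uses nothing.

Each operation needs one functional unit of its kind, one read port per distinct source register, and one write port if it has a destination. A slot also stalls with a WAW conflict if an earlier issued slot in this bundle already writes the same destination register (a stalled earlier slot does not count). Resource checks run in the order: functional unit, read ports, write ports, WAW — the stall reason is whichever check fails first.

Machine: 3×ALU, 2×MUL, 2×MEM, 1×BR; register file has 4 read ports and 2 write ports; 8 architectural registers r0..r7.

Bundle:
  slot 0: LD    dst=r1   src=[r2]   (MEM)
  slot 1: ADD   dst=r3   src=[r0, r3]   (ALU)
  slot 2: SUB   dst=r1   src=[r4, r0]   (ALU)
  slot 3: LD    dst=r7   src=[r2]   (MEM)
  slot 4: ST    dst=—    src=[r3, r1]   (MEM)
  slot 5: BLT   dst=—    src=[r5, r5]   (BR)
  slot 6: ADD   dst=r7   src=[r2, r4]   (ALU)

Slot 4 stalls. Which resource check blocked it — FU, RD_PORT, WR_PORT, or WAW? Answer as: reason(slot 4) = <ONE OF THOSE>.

slot 0 (MEM): ISSUE — free A3,Mu2,Ld1,B1 rp3 wp1
slot 1 (ALU): ISSUE — free A2,Mu2,Ld1,B1 rp1 wp0
slot 2 (ALU): stall RD_PORT — free A2,Mu2,Ld1,B1 rp1 wp0
slot 3 (MEM): stall WR_PORT — free A2,Mu2,Ld1,B1 rp1 wp0
slot 4 (MEM): stall RD_PORT — free A2,Mu2,Ld1,B1 rp1 wp0
slot 5 (BR): ISSUE — free A2,Mu2,Ld1,B0 rp0 wp0
slot 6 (ALU): stall RD_PORT — free A2,Mu2,Ld1,B0 rp0 wp0

reason(slot 4) = RD_PORT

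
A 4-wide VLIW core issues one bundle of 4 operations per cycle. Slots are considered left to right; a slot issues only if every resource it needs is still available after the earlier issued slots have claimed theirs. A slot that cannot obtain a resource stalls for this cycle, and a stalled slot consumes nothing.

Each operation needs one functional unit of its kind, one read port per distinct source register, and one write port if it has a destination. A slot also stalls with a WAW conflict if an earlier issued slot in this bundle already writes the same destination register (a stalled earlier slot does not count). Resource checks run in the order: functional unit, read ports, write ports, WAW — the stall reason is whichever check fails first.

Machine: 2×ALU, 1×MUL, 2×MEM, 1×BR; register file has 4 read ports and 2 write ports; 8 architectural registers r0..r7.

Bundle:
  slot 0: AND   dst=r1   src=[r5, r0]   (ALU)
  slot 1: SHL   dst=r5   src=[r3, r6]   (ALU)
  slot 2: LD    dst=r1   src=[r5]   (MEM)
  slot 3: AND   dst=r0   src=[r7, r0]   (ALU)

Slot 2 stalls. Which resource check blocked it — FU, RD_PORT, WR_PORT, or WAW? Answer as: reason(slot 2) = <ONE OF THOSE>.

reason(slot 2) = RD_PORT

slot 0 (ALU): ISSUE — free A1,Mu1,Ld2,B1 rp2 wp1
slot 1 (ALU): ISSUE — free A0,Mu1,Ld2,B1 rp0 wp0
slot 2 (MEM): stall RD_PORT — free A0,Mu1,Ld2,B1 rp0 wp0
slot 3 (ALU): stall FU — free A0,Mu1,Ld2,B1 rp0 wp0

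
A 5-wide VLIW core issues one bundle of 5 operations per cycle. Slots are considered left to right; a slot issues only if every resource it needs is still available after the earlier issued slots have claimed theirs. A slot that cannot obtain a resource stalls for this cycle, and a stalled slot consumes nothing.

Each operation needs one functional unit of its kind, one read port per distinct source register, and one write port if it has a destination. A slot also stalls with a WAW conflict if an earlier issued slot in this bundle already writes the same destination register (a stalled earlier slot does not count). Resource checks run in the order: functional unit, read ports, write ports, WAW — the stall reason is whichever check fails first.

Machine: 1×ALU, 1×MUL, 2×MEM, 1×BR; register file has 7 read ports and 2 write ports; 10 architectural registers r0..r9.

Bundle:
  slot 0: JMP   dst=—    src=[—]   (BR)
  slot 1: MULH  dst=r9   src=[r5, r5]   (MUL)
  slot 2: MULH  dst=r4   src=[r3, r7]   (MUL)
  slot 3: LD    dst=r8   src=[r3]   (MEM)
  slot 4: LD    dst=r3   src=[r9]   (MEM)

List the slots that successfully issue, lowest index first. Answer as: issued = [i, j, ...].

(0) want 1×BR +0rd +0wr — yes → AL1|MU1|ME2|BR0|rd7|wr2
(1) want 1×MUL +1rd +1wr — yes → AL1|MU0|ME2|BR0|rd6|wr1
(2) want 1×MUL +2rd +1wr — FU → AL1|MU0|ME2|BR0|rd6|wr1
(3) want 1×MEM +1rd +1wr — yes → AL1|MU0|ME1|BR0|rd5|wr0
(4) want 1×MEM +1rd +1wr — WR_PORT → AL1|MU0|ME1|BR0|rd5|wr0

issued = [0, 1, 3]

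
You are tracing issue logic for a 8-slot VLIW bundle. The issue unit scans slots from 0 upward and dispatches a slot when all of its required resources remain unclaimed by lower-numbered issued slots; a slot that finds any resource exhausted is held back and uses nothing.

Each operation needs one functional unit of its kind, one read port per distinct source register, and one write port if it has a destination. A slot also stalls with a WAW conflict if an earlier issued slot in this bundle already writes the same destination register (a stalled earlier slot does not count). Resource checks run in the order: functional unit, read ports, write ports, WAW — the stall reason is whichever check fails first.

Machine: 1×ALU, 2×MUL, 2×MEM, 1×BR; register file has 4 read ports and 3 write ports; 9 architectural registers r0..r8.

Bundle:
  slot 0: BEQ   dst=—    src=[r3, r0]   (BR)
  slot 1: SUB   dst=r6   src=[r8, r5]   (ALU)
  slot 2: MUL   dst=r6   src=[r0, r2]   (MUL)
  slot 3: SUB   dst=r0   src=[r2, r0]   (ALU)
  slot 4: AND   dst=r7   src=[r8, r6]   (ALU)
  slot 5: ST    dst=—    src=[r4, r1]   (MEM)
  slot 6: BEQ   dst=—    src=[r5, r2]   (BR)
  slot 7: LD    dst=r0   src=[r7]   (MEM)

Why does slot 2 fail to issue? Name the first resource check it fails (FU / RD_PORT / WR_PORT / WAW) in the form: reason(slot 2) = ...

reason(slot 2) = RD_PORT

slot 0 (BR): ISSUE — free A1,Mu2,Ld2,B0 rp2 wp3
slot 1 (ALU): ISSUE — free A0,Mu2,Ld2,B0 rp0 wp2
slot 2 (MUL): stall RD_PORT — free A0,Mu2,Ld2,B0 rp0 wp2
slot 3 (ALU): stall FU — free A0,Mu2,Ld2,B0 rp0 wp2
slot 4 (ALU): stall FU — free A0,Mu2,Ld2,B0 rp0 wp2
slot 5 (MEM): stall RD_PORT — free A0,Mu2,Ld2,B0 rp0 wp2
slot 6 (BR): stall FU — free A0,Mu2,Ld2,B0 rp0 wp2
slot 7 (MEM): stall RD_PORT — free A0,Mu2,Ld2,B0 rp0 wp2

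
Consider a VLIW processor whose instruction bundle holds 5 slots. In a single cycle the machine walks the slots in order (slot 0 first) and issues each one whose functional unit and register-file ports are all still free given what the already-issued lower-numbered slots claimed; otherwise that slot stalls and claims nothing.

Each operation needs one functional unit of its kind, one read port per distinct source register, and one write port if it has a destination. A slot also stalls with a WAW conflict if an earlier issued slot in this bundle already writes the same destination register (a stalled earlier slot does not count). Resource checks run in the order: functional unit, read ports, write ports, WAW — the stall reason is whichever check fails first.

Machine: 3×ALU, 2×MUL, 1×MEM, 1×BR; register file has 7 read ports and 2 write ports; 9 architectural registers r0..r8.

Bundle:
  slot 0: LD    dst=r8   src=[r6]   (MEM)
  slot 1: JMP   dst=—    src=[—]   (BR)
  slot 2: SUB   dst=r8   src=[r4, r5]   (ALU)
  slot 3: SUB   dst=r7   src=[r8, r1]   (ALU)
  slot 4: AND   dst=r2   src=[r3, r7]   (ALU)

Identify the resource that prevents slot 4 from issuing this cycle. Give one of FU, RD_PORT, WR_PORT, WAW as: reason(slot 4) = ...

reason(slot 4) = WR_PORT

[0] MEM needs rd=1 wr=1: ok; after: ALU=3 MUL=2 MEM=0 BR=1, R=6, W=1
[1] BR needs rd=0 wr=0: ok; after: ALU=3 MUL=2 MEM=0 BR=0, R=6, W=1
[2] ALU needs rd=2 wr=1: WAW; after: ALU=3 MUL=2 MEM=0 BR=0, R=6, W=1
[3] ALU needs rd=2 wr=1: ok; after: ALU=2 MUL=2 MEM=0 BR=0, R=4, W=0
[4] ALU needs rd=2 wr=1: WR_PORT; after: ALU=2 MUL=2 MEM=0 BR=0, R=4, W=0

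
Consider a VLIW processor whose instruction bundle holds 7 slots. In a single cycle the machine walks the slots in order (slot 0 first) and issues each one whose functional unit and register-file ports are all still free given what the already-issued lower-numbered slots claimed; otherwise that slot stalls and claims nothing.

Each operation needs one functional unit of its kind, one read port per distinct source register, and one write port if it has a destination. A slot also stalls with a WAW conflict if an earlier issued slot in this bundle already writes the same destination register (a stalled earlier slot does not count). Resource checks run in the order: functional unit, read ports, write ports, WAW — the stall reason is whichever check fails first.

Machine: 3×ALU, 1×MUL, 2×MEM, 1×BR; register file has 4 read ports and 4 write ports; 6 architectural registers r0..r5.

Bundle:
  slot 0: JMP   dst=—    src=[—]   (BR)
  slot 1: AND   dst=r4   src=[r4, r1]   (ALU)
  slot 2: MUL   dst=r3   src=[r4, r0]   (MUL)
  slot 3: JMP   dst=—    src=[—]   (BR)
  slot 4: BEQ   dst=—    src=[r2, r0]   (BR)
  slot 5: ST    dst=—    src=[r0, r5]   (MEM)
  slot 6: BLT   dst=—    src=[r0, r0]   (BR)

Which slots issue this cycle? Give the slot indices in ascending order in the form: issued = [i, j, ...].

[0] BR needs rd=0 wr=0: ok; after: ALU=3 MUL=1 MEM=2 BR=0, R=4, W=4
[1] ALU needs rd=2 wr=1: ok; after: ALU=2 MUL=1 MEM=2 BR=0, R=2, W=3
[2] MUL needs rd=2 wr=1: ok; after: ALU=2 MUL=0 MEM=2 BR=0, R=0, W=2
[3] BR needs rd=0 wr=0: FU; after: ALU=2 MUL=0 MEM=2 BR=0, R=0, W=2
[4] BR needs rd=2 wr=0: FU; after: ALU=2 MUL=0 MEM=2 BR=0, R=0, W=2
[5] MEM needs rd=2 wr=0: RD_PORT; after: ALU=2 MUL=0 MEM=2 BR=0, R=0, W=2
[6] BR needs rd=1 wr=0: FU; after: ALU=2 MUL=0 MEM=2 BR=0, R=0, W=2

issued = [0, 1, 2]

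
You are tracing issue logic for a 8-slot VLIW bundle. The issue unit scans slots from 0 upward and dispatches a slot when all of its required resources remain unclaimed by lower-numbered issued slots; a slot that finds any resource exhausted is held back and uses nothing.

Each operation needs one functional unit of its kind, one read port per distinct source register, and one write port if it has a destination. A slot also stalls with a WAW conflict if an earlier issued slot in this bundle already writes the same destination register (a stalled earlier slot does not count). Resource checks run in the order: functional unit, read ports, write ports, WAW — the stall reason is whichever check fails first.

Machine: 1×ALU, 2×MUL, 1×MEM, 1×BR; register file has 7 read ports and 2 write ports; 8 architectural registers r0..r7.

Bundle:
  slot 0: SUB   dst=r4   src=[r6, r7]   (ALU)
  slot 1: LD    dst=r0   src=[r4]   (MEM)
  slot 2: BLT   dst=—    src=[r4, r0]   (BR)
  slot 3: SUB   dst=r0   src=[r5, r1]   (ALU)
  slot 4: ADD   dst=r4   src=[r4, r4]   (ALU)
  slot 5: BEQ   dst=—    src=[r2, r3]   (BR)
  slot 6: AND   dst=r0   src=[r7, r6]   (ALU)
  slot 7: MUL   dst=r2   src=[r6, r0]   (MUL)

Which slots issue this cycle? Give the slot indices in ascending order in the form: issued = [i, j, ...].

issued = [0, 1, 2]

  0. ALU→r4 ⇒ go  {0A/2Mu/1Ld/1B | 5r 1w}
  1. MEM→r0 ⇒ go  {0A/2Mu/0Ld/1B | 4r 0w}
  2. BR ⇒ go  {0A/2Mu/0Ld/0B | 2r 0w}
  3. ALU→r0 ⇒ no(FU)  {0A/2Mu/0Ld/0B | 2r 0w}
  4. ALU→r4 ⇒ no(FU)  {0A/2Mu/0Ld/0B | 2r 0w}
  5. BR ⇒ no(FU)  {0A/2Mu/0Ld/0B | 2r 0w}
  6. ALU→r0 ⇒ no(FU)  {0A/2Mu/0Ld/0B | 2r 0w}
  7. MUL→r2 ⇒ no(WR_PORT)  {0A/2Mu/0Ld/0B | 2r 0w}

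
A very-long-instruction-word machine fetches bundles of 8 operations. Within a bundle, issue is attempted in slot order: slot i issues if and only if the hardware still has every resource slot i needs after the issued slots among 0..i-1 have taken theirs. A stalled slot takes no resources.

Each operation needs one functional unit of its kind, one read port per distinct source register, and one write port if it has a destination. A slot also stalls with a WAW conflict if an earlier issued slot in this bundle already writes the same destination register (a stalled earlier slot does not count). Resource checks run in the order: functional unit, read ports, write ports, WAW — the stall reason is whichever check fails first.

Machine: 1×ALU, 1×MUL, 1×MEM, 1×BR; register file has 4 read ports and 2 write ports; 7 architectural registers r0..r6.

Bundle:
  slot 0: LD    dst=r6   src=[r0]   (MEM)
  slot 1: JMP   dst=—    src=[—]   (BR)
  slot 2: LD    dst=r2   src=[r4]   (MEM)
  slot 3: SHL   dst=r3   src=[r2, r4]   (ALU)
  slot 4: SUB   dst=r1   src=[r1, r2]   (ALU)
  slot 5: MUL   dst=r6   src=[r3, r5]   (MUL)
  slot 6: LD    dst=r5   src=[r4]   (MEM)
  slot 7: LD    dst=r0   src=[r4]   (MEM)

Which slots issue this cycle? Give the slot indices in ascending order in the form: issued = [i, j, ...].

issued = [0, 1, 3]

  0. MEM→r6 ⇒ go  {1A/1Mu/0Ld/1B | 3r 1w}
  1. BR ⇒ go  {1A/1Mu/0Ld/0B | 3r 1w}
  2. MEM→r2 ⇒ no(FU)  {1A/1Mu/0Ld/0B | 3r 1w}
  3. ALU→r3 ⇒ go  {0A/1Mu/0Ld/0B | 1r 0w}
  4. ALU→r1 ⇒ no(FU)  {0A/1Mu/0Ld/0B | 1r 0w}
  5. MUL→r6 ⇒ no(RD_PORT)  {0A/1Mu/0Ld/0B | 1r 0w}
  6. MEM→r5 ⇒ no(FU)  {0A/1Mu/0Ld/0B | 1r 0w}
  7. MEM→r0 ⇒ no(FU)  {0A/1Mu/0Ld/0B | 1r 0w}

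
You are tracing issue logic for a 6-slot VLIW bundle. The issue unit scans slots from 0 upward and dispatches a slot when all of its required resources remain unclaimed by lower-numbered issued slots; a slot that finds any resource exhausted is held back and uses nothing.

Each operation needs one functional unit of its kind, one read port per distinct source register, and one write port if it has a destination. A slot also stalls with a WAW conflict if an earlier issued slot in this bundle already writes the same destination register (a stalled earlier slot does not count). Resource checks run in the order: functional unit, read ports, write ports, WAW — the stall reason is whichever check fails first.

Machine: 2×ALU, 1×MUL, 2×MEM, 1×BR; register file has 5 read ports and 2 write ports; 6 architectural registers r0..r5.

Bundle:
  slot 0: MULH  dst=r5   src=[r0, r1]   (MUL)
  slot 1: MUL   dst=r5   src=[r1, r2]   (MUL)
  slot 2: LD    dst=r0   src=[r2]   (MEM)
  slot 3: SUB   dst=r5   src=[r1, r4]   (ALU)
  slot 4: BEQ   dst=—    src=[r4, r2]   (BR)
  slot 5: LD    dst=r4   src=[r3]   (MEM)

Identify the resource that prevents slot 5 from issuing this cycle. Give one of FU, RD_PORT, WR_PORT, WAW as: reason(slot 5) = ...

#0 MUL src=r0,r1 dispatched  <A:2 Mu:0 Ld:2 B:1 rd:3 wr:1>
#1 MUL src=r1,r2 held:FU  <A:2 Mu:0 Ld:2 B:1 rd:3 wr:1>
#2 MEM src=r2 dispatched  <A:2 Mu:0 Ld:1 B:1 rd:2 wr:0>
#3 ALU src=r1,r4 held:WR_PORT  <A:2 Mu:0 Ld:1 B:1 rd:2 wr:0>
#4 BR src=r4,r2 dispatched  <A:2 Mu:0 Ld:1 B:0 rd:0 wr:0>
#5 MEM src=r3 held:RD_PORT  <A:2 Mu:0 Ld:1 B:0 rd:0 wr:0>

reason(slot 5) = RD_PORT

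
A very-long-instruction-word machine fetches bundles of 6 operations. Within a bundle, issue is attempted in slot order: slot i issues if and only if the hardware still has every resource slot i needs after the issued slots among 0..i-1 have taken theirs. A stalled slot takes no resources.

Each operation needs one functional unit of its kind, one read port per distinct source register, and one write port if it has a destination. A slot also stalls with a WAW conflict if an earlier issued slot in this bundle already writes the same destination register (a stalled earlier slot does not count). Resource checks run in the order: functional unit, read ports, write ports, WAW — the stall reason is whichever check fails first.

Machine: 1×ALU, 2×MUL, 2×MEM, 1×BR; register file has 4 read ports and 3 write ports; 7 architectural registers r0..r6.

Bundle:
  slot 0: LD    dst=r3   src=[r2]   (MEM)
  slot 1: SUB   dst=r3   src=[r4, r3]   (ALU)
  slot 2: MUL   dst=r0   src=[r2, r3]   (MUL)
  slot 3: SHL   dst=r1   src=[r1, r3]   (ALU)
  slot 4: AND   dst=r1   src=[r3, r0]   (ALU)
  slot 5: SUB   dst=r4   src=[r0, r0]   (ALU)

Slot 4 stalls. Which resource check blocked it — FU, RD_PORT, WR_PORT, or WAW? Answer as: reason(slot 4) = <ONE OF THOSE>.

#0 MEM src=r2 dispatched  <A:1 Mu:2 Ld:1 B:1 rd:3 wr:2>
#1 ALU src=r4,r3 held:WAW  <A:1 Mu:2 Ld:1 B:1 rd:3 wr:2>
#2 MUL src=r2,r3 dispatched  <A:1 Mu:1 Ld:1 B:1 rd:1 wr:1>
#3 ALU src=r1,r3 held:RD_PORT  <A:1 Mu:1 Ld:1 B:1 rd:1 wr:1>
#4 ALU src=r3,r0 held:RD_PORT  <A:1 Mu:1 Ld:1 B:1 rd:1 wr:1>
#5 ALU src=r0,r0 dispatched  <A:0 Mu:1 Ld:1 B:1 rd:0 wr:0>

reason(slot 4) = RD_PORT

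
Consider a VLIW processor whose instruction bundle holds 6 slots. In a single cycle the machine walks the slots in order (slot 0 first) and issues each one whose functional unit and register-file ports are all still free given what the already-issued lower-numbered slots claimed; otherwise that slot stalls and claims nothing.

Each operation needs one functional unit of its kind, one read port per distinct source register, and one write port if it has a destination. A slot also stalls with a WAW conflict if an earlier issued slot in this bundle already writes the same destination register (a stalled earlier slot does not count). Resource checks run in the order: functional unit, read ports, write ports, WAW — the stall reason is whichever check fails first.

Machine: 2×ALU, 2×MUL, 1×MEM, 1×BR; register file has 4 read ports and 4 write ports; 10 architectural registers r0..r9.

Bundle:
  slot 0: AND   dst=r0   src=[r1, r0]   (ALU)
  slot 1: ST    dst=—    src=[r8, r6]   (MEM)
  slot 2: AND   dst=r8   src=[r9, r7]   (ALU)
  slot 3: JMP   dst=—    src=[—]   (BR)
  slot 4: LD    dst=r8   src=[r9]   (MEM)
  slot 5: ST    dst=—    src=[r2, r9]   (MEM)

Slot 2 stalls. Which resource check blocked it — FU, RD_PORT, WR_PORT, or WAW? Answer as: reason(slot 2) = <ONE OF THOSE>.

reason(slot 2) = RD_PORT

[0] ALU needs rd=2 wr=1: ok; after: ALU=1 MUL=2 MEM=1 BR=1, R=2, W=3
[1] MEM needs rd=2 wr=0: ok; after: ALU=1 MUL=2 MEM=0 BR=1, R=0, W=3
[2] ALU needs rd=2 wr=1: RD_PORT; after: ALU=1 MUL=2 MEM=0 BR=1, R=0, W=3
[3] BR needs rd=0 wr=0: ok; after: ALU=1 MUL=2 MEM=0 BR=0, R=0, W=3
[4] MEM needs rd=1 wr=1: FU; after: ALU=1 MUL=2 MEM=0 BR=0, R=0, W=3
[5] MEM needs rd=2 wr=0: FU; after: ALU=1 MUL=2 MEM=0 BR=0, R=0, W=3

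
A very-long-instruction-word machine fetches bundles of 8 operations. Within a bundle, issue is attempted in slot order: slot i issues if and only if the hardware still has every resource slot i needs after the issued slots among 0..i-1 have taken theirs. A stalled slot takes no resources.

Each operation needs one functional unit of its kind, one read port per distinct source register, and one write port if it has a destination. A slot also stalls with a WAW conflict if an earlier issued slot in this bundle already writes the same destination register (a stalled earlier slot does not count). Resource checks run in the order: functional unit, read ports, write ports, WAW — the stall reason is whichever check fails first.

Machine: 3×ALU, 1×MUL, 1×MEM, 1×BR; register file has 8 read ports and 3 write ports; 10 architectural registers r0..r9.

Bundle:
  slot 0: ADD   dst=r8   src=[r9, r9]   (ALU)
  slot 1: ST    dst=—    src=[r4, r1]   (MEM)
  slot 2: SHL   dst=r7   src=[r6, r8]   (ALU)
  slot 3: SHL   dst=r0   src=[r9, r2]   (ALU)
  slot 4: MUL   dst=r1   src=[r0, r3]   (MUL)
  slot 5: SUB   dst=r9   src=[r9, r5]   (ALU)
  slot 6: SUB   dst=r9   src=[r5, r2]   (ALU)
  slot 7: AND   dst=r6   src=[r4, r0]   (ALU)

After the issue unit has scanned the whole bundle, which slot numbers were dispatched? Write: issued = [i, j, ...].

(0) want 1×ALU +1rd +1wr — yes → AL2|MU1|ME1|BR1|rd7|wr2
(1) want 1×MEM +2rd +0wr — yes → AL2|MU1|ME0|BR1|rd5|wr2
(2) want 1×ALU +2rd +1wr — yes → AL1|MU1|ME0|BR1|rd3|wr1
(3) want 1×ALU +2rd +1wr — yes → AL0|MU1|ME0|BR1|rd1|wr0
(4) want 1×MUL +2rd +1wr — RD_PORT → AL0|MU1|ME0|BR1|rd1|wr0
(5) want 1×ALU +2rd +1wr — FU → AL0|MU1|ME0|BR1|rd1|wr0
(6) want 1×ALU +2rd +1wr — FU → AL0|MU1|ME0|BR1|rd1|wr0
(7) want 1×ALU +2rd +1wr — FU → AL0|MU1|ME0|BR1|rd1|wr0

issued = [0, 1, 2, 3]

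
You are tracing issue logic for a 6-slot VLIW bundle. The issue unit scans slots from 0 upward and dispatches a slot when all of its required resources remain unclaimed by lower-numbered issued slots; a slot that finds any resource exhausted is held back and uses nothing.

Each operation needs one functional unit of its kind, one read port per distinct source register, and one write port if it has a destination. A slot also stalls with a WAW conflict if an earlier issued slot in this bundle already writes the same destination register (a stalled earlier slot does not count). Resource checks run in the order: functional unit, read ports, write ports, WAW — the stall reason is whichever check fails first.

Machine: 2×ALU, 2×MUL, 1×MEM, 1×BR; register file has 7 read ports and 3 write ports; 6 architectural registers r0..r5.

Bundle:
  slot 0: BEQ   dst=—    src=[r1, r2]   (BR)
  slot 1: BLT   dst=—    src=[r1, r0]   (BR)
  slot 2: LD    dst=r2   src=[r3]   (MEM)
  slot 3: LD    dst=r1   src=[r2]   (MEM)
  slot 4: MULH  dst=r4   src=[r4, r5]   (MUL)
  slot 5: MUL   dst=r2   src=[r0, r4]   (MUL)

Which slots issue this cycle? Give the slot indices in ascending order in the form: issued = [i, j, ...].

issued = [0, 2, 4]

slot 0 (BR): ISSUE — free A2,Mu2,Ld1,B0 rp5 wp3
slot 1 (BR): stall FU — free A2,Mu2,Ld1,B0 rp5 wp3
slot 2 (MEM): ISSUE — free A2,Mu2,Ld0,B0 rp4 wp2
slot 3 (MEM): stall FU — free A2,Mu2,Ld0,B0 rp4 wp2
slot 4 (MUL): ISSUE — free A2,Mu1,Ld0,B0 rp2 wp1
slot 5 (MUL): stall WAW — free A2,Mu1,Ld0,B0 rp2 wp1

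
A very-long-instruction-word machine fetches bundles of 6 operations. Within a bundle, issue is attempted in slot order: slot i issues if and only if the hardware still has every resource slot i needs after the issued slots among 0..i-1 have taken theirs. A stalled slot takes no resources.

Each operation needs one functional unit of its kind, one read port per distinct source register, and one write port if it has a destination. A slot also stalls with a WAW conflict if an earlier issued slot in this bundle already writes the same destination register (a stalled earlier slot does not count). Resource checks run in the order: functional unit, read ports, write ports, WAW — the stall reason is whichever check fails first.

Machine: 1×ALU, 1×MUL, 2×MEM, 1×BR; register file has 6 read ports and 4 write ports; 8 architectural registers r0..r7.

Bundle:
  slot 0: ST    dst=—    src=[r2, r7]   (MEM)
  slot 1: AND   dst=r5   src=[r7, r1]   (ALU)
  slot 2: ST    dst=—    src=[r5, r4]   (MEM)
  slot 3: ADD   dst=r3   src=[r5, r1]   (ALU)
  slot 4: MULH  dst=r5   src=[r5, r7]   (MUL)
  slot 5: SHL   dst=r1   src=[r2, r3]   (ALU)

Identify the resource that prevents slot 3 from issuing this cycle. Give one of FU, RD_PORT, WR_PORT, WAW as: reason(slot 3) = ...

(0) want 1×MEM +2rd +0wr — yes → AL1|MU1|ME1|BR1|rd4|wr4
(1) want 1×ALU +2rd +1wr — yes → AL0|MU1|ME1|BR1|rd2|wr3
(2) want 1×MEM +2rd +0wr — yes → AL0|MU1|ME0|BR1|rd0|wr3
(3) want 1×ALU +2rd +1wr — FU → AL0|MU1|ME0|BR1|rd0|wr3
(4) want 1×MUL +2rd +1wr — RD_PORT → AL0|MU1|ME0|BR1|rd0|wr3
(5) want 1×ALU +2rd +1wr — FU → AL0|MU1|ME0|BR1|rd0|wr3

reason(slot 3) = FU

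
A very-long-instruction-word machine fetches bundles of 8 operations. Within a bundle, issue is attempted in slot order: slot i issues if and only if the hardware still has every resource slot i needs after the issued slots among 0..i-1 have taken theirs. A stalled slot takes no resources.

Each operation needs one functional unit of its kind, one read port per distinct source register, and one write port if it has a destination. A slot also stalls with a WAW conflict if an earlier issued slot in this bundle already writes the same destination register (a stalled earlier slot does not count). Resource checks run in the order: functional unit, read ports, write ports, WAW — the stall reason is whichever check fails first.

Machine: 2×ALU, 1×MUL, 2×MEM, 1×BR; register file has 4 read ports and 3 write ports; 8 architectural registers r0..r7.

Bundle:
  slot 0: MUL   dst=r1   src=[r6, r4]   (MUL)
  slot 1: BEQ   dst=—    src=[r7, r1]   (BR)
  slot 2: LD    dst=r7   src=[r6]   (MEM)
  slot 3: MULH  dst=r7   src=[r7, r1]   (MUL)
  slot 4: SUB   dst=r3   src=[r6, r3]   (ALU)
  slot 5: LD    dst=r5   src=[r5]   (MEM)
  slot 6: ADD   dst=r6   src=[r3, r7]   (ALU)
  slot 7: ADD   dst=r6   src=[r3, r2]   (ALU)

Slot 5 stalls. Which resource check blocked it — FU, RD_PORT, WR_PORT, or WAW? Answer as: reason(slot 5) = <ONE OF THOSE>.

slot 0 (MUL): ISSUE — free A2,Mu0,Ld2,B1 rp2 wp2
slot 1 (BR): ISSUE — free A2,Mu0,Ld2,B0 rp0 wp2
slot 2 (MEM): stall RD_PORT — free A2,Mu0,Ld2,B0 rp0 wp2
slot 3 (MUL): stall FU — free A2,Mu0,Ld2,B0 rp0 wp2
slot 4 (ALU): stall RD_PORT — free A2,Mu0,Ld2,B0 rp0 wp2
slot 5 (MEM): stall RD_PORT — free A2,Mu0,Ld2,B0 rp0 wp2
slot 6 (ALU): stall RD_PORT — free A2,Mu0,Ld2,B0 rp0 wp2
slot 7 (ALU): stall RD_PORT — free A2,Mu0,Ld2,B0 rp0 wp2

reason(slot 5) = RD_PORT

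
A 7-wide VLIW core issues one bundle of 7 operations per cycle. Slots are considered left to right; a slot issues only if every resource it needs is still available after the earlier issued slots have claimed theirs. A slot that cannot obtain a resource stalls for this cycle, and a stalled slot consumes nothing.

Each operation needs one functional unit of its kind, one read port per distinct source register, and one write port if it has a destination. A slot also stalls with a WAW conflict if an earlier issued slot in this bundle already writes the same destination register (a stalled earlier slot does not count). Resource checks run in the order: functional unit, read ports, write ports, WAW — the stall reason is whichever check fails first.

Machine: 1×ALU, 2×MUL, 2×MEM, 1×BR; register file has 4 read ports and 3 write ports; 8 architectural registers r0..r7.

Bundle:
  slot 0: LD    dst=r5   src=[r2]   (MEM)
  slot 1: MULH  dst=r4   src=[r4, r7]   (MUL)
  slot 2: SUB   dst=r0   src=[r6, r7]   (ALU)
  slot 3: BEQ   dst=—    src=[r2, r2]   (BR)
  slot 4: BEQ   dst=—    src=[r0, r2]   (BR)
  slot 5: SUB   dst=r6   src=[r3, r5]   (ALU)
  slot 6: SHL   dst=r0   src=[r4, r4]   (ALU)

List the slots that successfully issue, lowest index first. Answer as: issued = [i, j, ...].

issued = [0, 1, 3]

(0) want 1×MEM +1rd +1wr — yes → AL1|MU2|ME1|BR1|rd3|wr2
(1) want 1×MUL +2rd +1wr — yes → AL1|MU1|ME1|BR1|rd1|wr1
(2) want 1×ALU +2rd +1wr — RD_PORT → AL1|MU1|ME1|BR1|rd1|wr1
(3) want 1×BR +1rd +0wr — yes → AL1|MU1|ME1|BR0|rd0|wr1
(4) want 1×BR +2rd +0wr — FU → AL1|MU1|ME1|BR0|rd0|wr1
(5) want 1×ALU +2rd +1wr — RD_PORT → AL1|MU1|ME1|BR0|rd0|wr1
(6) want 1×ALU +1rd +1wr — RD_PORT → AL1|MU1|ME1|BR0|rd0|wr1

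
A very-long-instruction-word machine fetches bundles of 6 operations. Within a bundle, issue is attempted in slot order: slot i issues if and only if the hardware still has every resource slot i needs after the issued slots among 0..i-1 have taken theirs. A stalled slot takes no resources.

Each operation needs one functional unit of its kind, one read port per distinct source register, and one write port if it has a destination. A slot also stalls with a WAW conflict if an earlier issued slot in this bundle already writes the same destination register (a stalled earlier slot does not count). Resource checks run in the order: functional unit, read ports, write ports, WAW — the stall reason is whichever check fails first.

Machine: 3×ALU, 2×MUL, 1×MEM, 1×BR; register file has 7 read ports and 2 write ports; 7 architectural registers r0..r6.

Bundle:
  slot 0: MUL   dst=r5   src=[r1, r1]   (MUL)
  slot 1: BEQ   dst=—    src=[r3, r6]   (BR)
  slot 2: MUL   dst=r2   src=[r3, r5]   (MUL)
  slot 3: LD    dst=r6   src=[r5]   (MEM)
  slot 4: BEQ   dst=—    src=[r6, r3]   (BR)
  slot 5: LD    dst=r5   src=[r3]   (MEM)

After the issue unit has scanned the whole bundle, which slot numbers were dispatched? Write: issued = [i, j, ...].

issued = [0, 1, 2]

#0 MUL src=r1,r1 dispatched  <A:3 Mu:1 Ld:1 B:1 rd:6 wr:1>
#1 BR src=r3,r6 dispatched  <A:3 Mu:1 Ld:1 B:0 rd:4 wr:1>
#2 MUL src=r3,r5 dispatched  <A:3 Mu:0 Ld:1 B:0 rd:2 wr:0>
#3 MEM src=r5 held:WR_PORT  <A:3 Mu:0 Ld:1 B:0 rd:2 wr:0>
#4 BR src=r6,r3 held:FU  <A:3 Mu:0 Ld:1 B:0 rd:2 wr:0>
#5 MEM src=r3 held:WR_PORT  <A:3 Mu:0 Ld:1 B:0 rd:2 wr:0>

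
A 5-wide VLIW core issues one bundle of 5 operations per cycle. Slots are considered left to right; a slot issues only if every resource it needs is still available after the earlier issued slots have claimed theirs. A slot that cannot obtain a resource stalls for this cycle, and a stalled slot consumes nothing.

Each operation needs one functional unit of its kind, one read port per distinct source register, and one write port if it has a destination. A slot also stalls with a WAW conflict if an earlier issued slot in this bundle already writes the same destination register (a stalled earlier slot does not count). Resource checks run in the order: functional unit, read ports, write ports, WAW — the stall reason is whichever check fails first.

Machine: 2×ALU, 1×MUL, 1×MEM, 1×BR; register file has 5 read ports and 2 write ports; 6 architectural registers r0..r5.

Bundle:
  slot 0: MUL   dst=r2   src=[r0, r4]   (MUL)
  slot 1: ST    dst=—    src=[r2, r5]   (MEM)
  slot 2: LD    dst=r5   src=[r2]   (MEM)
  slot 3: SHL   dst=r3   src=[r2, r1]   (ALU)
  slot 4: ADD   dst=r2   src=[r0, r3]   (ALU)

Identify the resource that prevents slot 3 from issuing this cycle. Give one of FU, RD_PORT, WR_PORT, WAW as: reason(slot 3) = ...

  0. MUL→r2 ⇒ go  {2A/0Mu/1Ld/1B | 3r 1w}
  1. MEM ⇒ go  {2A/0Mu/0Ld/1B | 1r 1w}
  2. MEM→r5 ⇒ no(FU)  {2A/0Mu/0Ld/1B | 1r 1w}
  3. ALU→r3 ⇒ no(RD_PORT)  {2A/0Mu/0Ld/1B | 1r 1w}
  4. ALU→r2 ⇒ no(RD_PORT)  {2A/0Mu/0Ld/1B | 1r 1w}

reason(slot 3) = RD_PORT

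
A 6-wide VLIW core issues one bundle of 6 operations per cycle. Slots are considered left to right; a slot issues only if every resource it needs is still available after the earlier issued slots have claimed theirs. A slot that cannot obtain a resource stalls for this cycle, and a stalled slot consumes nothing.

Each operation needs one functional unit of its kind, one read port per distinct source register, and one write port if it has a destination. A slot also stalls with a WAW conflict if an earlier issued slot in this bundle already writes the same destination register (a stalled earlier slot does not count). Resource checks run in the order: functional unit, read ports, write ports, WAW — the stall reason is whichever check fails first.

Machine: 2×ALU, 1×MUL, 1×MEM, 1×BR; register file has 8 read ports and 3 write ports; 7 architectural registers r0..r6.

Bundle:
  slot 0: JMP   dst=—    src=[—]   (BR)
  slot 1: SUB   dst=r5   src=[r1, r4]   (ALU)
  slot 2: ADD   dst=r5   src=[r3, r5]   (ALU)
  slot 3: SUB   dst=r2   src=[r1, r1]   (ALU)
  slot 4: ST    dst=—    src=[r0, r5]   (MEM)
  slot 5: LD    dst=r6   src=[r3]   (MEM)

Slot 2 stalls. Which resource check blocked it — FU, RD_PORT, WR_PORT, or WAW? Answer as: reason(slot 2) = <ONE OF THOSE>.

#0 BR src=- dispatched  <A:2 Mu:1 Ld:1 B:0 rd:8 wr:3>
#1 ALU src=r1,r4 dispatched  <A:1 Mu:1 Ld:1 B:0 rd:6 wr:2>
#2 ALU src=r3,r5 held:WAW  <A:1 Mu:1 Ld:1 B:0 rd:6 wr:2>
#3 ALU src=r1,r1 dispatched  <A:0 Mu:1 Ld:1 B:0 rd:5 wr:1>
#4 MEM src=r0,r5 dispatched  <A:0 Mu:1 Ld:0 B:0 rd:3 wr:1>
#5 MEM src=r3 held:FU  <A:0 Mu:1 Ld:0 B:0 rd:3 wr:1>

reason(slot 2) = WAW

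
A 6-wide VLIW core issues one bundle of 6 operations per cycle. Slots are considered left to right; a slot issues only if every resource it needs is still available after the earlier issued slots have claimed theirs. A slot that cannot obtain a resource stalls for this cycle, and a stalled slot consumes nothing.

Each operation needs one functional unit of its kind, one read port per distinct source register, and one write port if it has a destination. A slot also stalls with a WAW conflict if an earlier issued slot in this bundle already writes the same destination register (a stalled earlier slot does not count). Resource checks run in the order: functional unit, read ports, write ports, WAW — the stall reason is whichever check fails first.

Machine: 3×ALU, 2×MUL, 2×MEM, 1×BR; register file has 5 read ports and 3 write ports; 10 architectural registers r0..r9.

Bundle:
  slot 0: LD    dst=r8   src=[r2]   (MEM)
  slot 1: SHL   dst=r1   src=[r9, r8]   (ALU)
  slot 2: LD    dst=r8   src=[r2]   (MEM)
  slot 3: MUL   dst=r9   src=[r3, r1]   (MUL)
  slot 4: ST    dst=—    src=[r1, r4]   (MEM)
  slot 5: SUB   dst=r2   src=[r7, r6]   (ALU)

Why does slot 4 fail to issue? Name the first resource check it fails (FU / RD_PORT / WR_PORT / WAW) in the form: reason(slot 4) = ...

reason(slot 4) = RD_PORT

#0 MEM src=r2 dispatched  <A:3 Mu:2 Ld:1 B:1 rd:4 wr:2>
#1 ALU src=r9,r8 dispatched  <A:2 Mu:2 Ld:1 B:1 rd:2 wr:1>
#2 MEM src=r2 held:WAW  <A:2 Mu:2 Ld:1 B:1 rd:2 wr:1>
#3 MUL src=r3,r1 dispatched  <A:2 Mu:1 Ld:1 B:1 rd:0 wr:0>
#4 MEM src=r1,r4 held:RD_PORT  <A:2 Mu:1 Ld:1 B:1 rd:0 wr:0>
#5 ALU src=r7,r6 held:RD_PORT  <A:2 Mu:1 Ld:1 B:1 rd:0 wr:0>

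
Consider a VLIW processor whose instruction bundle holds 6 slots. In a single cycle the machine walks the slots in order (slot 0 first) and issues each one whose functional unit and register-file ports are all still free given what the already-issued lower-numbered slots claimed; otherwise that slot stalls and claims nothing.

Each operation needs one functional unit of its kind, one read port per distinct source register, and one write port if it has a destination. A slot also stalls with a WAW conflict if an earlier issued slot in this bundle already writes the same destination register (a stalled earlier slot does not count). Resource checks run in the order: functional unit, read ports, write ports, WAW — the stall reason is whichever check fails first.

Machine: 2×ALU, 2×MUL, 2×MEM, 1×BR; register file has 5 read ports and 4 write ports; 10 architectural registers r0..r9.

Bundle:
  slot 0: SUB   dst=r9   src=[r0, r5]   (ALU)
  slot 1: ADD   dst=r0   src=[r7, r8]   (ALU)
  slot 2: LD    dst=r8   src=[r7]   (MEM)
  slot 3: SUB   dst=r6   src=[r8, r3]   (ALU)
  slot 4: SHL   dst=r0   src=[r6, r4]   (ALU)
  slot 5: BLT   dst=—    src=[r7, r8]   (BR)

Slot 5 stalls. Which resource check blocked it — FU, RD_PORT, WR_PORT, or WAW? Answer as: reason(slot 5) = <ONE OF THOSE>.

[0] ALU needs rd=2 wr=1: ok; after: ALU=1 MUL=2 MEM=2 BR=1, R=3, W=3
[1] ALU needs rd=2 wr=1: ok; after: ALU=0 MUL=2 MEM=2 BR=1, R=1, W=2
[2] MEM needs rd=1 wr=1: ok; after: ALU=0 MUL=2 MEM=1 BR=1, R=0, W=1
[3] ALU needs rd=2 wr=1: FU; after: ALU=0 MUL=2 MEM=1 BR=1, R=0, W=1
[4] ALU needs rd=2 wr=1: FU; after: ALU=0 MUL=2 MEM=1 BR=1, R=0, W=1
[5] BR needs rd=2 wr=0: RD_PORT; after: ALU=0 MUL=2 MEM=1 BR=1, R=0, W=1

reason(slot 5) = RD_PORT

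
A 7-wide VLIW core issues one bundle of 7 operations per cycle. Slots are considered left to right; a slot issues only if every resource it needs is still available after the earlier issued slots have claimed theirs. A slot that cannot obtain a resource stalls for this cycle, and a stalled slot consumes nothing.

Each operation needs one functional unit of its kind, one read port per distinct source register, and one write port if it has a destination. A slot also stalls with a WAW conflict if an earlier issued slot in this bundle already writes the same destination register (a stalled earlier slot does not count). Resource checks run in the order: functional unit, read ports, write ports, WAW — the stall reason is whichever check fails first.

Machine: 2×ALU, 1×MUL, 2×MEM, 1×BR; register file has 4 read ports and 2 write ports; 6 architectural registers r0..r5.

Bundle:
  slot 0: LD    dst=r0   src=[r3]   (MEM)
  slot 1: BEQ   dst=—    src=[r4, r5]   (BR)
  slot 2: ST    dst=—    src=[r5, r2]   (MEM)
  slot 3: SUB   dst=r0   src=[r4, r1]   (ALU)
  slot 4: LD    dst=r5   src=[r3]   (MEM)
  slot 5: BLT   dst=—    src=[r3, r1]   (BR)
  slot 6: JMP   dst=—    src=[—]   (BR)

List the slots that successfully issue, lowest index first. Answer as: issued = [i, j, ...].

issued = [0, 1, 4]

(0) want 1×MEM +1rd +1wr — yes → AL2|MU1|ME1|BR1|rd3|wr1
(1) want 1×BR +2rd +0wr — yes → AL2|MU1|ME1|BR0|rd1|wr1
(2) want 1×MEM +2rd +0wr — RD_PORT → AL2|MU1|ME1|BR0|rd1|wr1
(3) want 1×ALU +2rd +1wr — RD_PORT → AL2|MU1|ME1|BR0|rd1|wr1
(4) want 1×MEM +1rd +1wr — yes → AL2|MU1|ME0|BR0|rd0|wr0
(5) want 1×BR +2rd +0wr — FU → AL2|MU1|ME0|BR0|rd0|wr0
(6) want 1×BR +0rd +0wr — FU → AL2|MU1|ME0|BR0|rd0|wr0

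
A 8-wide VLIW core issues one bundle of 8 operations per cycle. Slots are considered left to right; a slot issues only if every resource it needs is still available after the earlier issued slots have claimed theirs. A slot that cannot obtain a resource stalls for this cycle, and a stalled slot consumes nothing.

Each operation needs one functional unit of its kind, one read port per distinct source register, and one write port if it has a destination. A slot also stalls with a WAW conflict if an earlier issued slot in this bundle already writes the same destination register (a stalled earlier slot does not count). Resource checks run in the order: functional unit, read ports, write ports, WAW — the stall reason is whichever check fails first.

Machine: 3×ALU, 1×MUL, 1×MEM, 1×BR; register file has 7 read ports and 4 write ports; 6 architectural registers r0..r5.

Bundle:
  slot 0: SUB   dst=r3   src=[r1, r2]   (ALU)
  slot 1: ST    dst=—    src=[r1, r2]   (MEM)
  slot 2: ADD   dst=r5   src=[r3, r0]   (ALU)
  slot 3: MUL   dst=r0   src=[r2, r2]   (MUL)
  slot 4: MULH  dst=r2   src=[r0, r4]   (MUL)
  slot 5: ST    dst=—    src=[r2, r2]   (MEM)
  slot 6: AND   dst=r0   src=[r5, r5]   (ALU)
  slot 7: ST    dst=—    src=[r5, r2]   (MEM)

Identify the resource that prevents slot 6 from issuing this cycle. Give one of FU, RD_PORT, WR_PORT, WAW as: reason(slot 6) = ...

reason(slot 6) = RD_PORT

  0. ALU→r3 ⇒ go  {2A/1Mu/1Ld/1B | 5r 3w}
  1. MEM ⇒ go  {2A/1Mu/0Ld/1B | 3r 3w}
  2. ALU→r5 ⇒ go  {1A/1Mu/0Ld/1B | 1r 2w}
  3. MUL→r0 ⇒ go  {1A/0Mu/0Ld/1B | 0r 1w}
  4. MUL→r2 ⇒ no(FU)  {1A/0Mu/0Ld/1B | 0r 1w}
  5. MEM ⇒ no(FU)  {1A/0Mu/0Ld/1B | 0r 1w}
  6. ALU→r0 ⇒ no(RD_PORT)  {1A/0Mu/0Ld/1B | 0r 1w}
  7. MEM ⇒ no(FU)  {1A/0Mu/0Ld/1B | 0r 1w}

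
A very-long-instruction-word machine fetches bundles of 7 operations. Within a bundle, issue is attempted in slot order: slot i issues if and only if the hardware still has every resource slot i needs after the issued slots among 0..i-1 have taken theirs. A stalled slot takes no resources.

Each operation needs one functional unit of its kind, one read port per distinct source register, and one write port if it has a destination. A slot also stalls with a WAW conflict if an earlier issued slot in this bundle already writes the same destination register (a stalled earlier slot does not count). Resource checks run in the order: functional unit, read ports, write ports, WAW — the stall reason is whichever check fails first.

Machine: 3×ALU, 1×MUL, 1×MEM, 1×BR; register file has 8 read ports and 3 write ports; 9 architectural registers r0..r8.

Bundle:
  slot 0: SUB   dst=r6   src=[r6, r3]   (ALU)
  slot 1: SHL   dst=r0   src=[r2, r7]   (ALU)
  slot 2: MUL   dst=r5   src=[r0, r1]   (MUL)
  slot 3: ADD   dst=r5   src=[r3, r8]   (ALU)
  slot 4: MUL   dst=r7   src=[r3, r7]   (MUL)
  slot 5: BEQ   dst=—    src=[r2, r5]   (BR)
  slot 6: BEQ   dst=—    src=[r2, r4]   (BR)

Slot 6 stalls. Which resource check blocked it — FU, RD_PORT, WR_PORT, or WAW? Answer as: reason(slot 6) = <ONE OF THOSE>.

(0) want 1×ALU +2rd +1wr — yes → AL2|MU1|ME1|BR1|rd6|wr2
(1) want 1×ALU +2rd +1wr — yes → AL1|MU1|ME1|BR1|rd4|wr1
(2) want 1×MUL +2rd +1wr — yes → AL1|MU0|ME1|BR1|rd2|wr0
(3) want 1×ALU +2rd +1wr — WR_PORT → AL1|MU0|ME1|BR1|rd2|wr0
(4) want 1×MUL +2rd +1wr — FU → AL1|MU0|ME1|BR1|rd2|wr0
(5) want 1×BR +2rd +0wr — yes → AL1|MU0|ME1|BR0|rd0|wr0
(6) want 1×BR +2rd +0wr — FU → AL1|MU0|ME1|BR0|rd0|wr0

reason(slot 6) = FU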